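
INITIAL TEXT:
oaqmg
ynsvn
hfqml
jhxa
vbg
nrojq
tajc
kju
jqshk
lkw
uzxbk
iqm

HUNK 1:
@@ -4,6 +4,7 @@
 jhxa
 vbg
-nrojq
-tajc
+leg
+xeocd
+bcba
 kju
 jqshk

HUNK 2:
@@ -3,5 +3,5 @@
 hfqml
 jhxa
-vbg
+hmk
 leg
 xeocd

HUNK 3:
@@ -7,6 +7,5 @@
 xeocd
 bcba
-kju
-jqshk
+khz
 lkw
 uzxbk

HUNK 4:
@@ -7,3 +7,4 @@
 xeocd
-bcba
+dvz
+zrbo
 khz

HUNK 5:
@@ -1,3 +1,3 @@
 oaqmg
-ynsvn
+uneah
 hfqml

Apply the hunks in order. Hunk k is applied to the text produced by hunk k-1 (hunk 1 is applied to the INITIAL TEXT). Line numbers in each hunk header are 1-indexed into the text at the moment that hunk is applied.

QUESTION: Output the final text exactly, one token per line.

Hunk 1: at line 4 remove [nrojq,tajc] add [leg,xeocd,bcba] -> 13 lines: oaqmg ynsvn hfqml jhxa vbg leg xeocd bcba kju jqshk lkw uzxbk iqm
Hunk 2: at line 3 remove [vbg] add [hmk] -> 13 lines: oaqmg ynsvn hfqml jhxa hmk leg xeocd bcba kju jqshk lkw uzxbk iqm
Hunk 3: at line 7 remove [kju,jqshk] add [khz] -> 12 lines: oaqmg ynsvn hfqml jhxa hmk leg xeocd bcba khz lkw uzxbk iqm
Hunk 4: at line 7 remove [bcba] add [dvz,zrbo] -> 13 lines: oaqmg ynsvn hfqml jhxa hmk leg xeocd dvz zrbo khz lkw uzxbk iqm
Hunk 5: at line 1 remove [ynsvn] add [uneah] -> 13 lines: oaqmg uneah hfqml jhxa hmk leg xeocd dvz zrbo khz lkw uzxbk iqm

Answer: oaqmg
uneah
hfqml
jhxa
hmk
leg
xeocd
dvz
zrbo
khz
lkw
uzxbk
iqm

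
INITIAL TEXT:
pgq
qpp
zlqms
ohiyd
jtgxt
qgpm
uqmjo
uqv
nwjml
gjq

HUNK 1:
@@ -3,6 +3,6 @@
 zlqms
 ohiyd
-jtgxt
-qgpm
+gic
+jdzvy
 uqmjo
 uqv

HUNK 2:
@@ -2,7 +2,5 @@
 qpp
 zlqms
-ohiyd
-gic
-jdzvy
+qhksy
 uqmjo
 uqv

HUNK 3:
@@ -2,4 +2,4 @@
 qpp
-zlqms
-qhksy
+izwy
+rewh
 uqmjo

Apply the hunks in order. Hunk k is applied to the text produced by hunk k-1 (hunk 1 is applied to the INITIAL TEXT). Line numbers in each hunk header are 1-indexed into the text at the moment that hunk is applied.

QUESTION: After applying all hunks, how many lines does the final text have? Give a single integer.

Hunk 1: at line 3 remove [jtgxt,qgpm] add [gic,jdzvy] -> 10 lines: pgq qpp zlqms ohiyd gic jdzvy uqmjo uqv nwjml gjq
Hunk 2: at line 2 remove [ohiyd,gic,jdzvy] add [qhksy] -> 8 lines: pgq qpp zlqms qhksy uqmjo uqv nwjml gjq
Hunk 3: at line 2 remove [zlqms,qhksy] add [izwy,rewh] -> 8 lines: pgq qpp izwy rewh uqmjo uqv nwjml gjq
Final line count: 8

Answer: 8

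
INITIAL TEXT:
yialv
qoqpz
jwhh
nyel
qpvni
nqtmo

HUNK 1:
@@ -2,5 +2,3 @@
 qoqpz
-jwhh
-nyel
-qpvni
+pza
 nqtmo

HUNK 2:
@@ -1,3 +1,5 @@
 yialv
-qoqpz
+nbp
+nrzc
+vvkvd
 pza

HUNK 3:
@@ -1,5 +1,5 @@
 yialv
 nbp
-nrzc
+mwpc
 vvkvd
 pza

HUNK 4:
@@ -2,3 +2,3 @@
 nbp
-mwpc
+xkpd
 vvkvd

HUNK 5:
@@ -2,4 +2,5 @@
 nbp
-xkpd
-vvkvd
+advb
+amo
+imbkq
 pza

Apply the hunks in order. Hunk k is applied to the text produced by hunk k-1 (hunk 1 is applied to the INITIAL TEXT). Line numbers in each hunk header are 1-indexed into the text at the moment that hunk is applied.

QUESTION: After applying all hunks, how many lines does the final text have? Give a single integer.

Hunk 1: at line 2 remove [jwhh,nyel,qpvni] add [pza] -> 4 lines: yialv qoqpz pza nqtmo
Hunk 2: at line 1 remove [qoqpz] add [nbp,nrzc,vvkvd] -> 6 lines: yialv nbp nrzc vvkvd pza nqtmo
Hunk 3: at line 1 remove [nrzc] add [mwpc] -> 6 lines: yialv nbp mwpc vvkvd pza nqtmo
Hunk 4: at line 2 remove [mwpc] add [xkpd] -> 6 lines: yialv nbp xkpd vvkvd pza nqtmo
Hunk 5: at line 2 remove [xkpd,vvkvd] add [advb,amo,imbkq] -> 7 lines: yialv nbp advb amo imbkq pza nqtmo
Final line count: 7

Answer: 7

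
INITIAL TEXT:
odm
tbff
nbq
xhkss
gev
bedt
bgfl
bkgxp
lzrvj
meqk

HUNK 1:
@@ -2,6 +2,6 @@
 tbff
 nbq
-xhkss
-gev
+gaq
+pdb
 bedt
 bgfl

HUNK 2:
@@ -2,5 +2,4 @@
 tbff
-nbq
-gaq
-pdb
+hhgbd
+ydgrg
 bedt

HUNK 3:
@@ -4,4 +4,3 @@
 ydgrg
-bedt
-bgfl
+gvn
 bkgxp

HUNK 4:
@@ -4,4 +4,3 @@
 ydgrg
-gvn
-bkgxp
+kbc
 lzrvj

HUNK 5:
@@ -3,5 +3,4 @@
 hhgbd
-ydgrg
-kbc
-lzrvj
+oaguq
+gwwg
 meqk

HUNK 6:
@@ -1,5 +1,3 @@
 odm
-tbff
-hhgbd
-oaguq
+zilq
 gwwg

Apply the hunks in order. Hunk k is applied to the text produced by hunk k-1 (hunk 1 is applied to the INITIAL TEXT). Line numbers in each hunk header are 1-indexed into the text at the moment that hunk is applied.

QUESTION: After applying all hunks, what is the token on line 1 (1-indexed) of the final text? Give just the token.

Hunk 1: at line 2 remove [xhkss,gev] add [gaq,pdb] -> 10 lines: odm tbff nbq gaq pdb bedt bgfl bkgxp lzrvj meqk
Hunk 2: at line 2 remove [nbq,gaq,pdb] add [hhgbd,ydgrg] -> 9 lines: odm tbff hhgbd ydgrg bedt bgfl bkgxp lzrvj meqk
Hunk 3: at line 4 remove [bedt,bgfl] add [gvn] -> 8 lines: odm tbff hhgbd ydgrg gvn bkgxp lzrvj meqk
Hunk 4: at line 4 remove [gvn,bkgxp] add [kbc] -> 7 lines: odm tbff hhgbd ydgrg kbc lzrvj meqk
Hunk 5: at line 3 remove [ydgrg,kbc,lzrvj] add [oaguq,gwwg] -> 6 lines: odm tbff hhgbd oaguq gwwg meqk
Hunk 6: at line 1 remove [tbff,hhgbd,oaguq] add [zilq] -> 4 lines: odm zilq gwwg meqk
Final line 1: odm

Answer: odm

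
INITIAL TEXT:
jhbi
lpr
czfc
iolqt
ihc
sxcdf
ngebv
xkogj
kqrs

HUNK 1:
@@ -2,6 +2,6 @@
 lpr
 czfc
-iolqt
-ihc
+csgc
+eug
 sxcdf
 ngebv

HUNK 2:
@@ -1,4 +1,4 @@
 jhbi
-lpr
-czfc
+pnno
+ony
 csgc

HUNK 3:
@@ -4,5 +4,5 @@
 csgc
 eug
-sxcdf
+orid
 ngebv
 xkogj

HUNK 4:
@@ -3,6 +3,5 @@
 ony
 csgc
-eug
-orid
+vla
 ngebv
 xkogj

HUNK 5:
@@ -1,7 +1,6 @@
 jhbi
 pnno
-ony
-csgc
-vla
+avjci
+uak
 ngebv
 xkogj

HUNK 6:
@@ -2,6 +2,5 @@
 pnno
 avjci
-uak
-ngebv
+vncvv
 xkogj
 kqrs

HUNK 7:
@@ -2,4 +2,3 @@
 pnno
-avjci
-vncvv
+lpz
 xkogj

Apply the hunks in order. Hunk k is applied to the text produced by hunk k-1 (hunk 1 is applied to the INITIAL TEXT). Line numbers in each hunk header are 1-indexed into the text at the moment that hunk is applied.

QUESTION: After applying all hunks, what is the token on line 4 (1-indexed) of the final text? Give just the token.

Answer: xkogj

Derivation:
Hunk 1: at line 2 remove [iolqt,ihc] add [csgc,eug] -> 9 lines: jhbi lpr czfc csgc eug sxcdf ngebv xkogj kqrs
Hunk 2: at line 1 remove [lpr,czfc] add [pnno,ony] -> 9 lines: jhbi pnno ony csgc eug sxcdf ngebv xkogj kqrs
Hunk 3: at line 4 remove [sxcdf] add [orid] -> 9 lines: jhbi pnno ony csgc eug orid ngebv xkogj kqrs
Hunk 4: at line 3 remove [eug,orid] add [vla] -> 8 lines: jhbi pnno ony csgc vla ngebv xkogj kqrs
Hunk 5: at line 1 remove [ony,csgc,vla] add [avjci,uak] -> 7 lines: jhbi pnno avjci uak ngebv xkogj kqrs
Hunk 6: at line 2 remove [uak,ngebv] add [vncvv] -> 6 lines: jhbi pnno avjci vncvv xkogj kqrs
Hunk 7: at line 2 remove [avjci,vncvv] add [lpz] -> 5 lines: jhbi pnno lpz xkogj kqrs
Final line 4: xkogj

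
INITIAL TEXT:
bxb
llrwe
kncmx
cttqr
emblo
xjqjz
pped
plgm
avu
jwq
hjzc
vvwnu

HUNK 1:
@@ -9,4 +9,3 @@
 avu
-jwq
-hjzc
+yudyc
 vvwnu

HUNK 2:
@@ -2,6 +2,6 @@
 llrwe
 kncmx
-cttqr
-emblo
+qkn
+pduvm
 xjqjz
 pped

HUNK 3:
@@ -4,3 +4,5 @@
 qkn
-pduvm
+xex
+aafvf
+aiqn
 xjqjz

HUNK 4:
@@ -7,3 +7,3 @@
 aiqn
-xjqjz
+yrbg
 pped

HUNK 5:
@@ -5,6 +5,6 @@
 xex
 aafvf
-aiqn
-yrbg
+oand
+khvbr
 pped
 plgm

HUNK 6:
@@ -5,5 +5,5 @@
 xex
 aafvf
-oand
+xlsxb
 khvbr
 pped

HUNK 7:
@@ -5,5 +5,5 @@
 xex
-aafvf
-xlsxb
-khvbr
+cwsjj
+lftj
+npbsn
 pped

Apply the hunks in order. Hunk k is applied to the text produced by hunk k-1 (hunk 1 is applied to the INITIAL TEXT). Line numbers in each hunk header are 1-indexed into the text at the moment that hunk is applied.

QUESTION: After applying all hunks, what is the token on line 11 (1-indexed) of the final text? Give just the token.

Hunk 1: at line 9 remove [jwq,hjzc] add [yudyc] -> 11 lines: bxb llrwe kncmx cttqr emblo xjqjz pped plgm avu yudyc vvwnu
Hunk 2: at line 2 remove [cttqr,emblo] add [qkn,pduvm] -> 11 lines: bxb llrwe kncmx qkn pduvm xjqjz pped plgm avu yudyc vvwnu
Hunk 3: at line 4 remove [pduvm] add [xex,aafvf,aiqn] -> 13 lines: bxb llrwe kncmx qkn xex aafvf aiqn xjqjz pped plgm avu yudyc vvwnu
Hunk 4: at line 7 remove [xjqjz] add [yrbg] -> 13 lines: bxb llrwe kncmx qkn xex aafvf aiqn yrbg pped plgm avu yudyc vvwnu
Hunk 5: at line 5 remove [aiqn,yrbg] add [oand,khvbr] -> 13 lines: bxb llrwe kncmx qkn xex aafvf oand khvbr pped plgm avu yudyc vvwnu
Hunk 6: at line 5 remove [oand] add [xlsxb] -> 13 lines: bxb llrwe kncmx qkn xex aafvf xlsxb khvbr pped plgm avu yudyc vvwnu
Hunk 7: at line 5 remove [aafvf,xlsxb,khvbr] add [cwsjj,lftj,npbsn] -> 13 lines: bxb llrwe kncmx qkn xex cwsjj lftj npbsn pped plgm avu yudyc vvwnu
Final line 11: avu

Answer: avu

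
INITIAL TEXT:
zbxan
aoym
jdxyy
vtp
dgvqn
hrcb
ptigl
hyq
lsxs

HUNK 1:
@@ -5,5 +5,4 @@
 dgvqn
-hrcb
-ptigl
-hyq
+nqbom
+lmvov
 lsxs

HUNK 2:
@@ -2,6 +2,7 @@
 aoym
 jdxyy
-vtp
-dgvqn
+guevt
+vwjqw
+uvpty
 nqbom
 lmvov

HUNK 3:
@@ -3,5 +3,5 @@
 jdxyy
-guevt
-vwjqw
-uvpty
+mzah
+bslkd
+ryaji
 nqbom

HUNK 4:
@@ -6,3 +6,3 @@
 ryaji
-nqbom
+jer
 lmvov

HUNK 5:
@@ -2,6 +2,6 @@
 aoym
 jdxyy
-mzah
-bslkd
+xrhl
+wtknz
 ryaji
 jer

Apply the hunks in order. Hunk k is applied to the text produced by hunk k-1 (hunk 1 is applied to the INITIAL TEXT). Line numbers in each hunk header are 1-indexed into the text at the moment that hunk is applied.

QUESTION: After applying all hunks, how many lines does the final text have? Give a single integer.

Answer: 9

Derivation:
Hunk 1: at line 5 remove [hrcb,ptigl,hyq] add [nqbom,lmvov] -> 8 lines: zbxan aoym jdxyy vtp dgvqn nqbom lmvov lsxs
Hunk 2: at line 2 remove [vtp,dgvqn] add [guevt,vwjqw,uvpty] -> 9 lines: zbxan aoym jdxyy guevt vwjqw uvpty nqbom lmvov lsxs
Hunk 3: at line 3 remove [guevt,vwjqw,uvpty] add [mzah,bslkd,ryaji] -> 9 lines: zbxan aoym jdxyy mzah bslkd ryaji nqbom lmvov lsxs
Hunk 4: at line 6 remove [nqbom] add [jer] -> 9 lines: zbxan aoym jdxyy mzah bslkd ryaji jer lmvov lsxs
Hunk 5: at line 2 remove [mzah,bslkd] add [xrhl,wtknz] -> 9 lines: zbxan aoym jdxyy xrhl wtknz ryaji jer lmvov lsxs
Final line count: 9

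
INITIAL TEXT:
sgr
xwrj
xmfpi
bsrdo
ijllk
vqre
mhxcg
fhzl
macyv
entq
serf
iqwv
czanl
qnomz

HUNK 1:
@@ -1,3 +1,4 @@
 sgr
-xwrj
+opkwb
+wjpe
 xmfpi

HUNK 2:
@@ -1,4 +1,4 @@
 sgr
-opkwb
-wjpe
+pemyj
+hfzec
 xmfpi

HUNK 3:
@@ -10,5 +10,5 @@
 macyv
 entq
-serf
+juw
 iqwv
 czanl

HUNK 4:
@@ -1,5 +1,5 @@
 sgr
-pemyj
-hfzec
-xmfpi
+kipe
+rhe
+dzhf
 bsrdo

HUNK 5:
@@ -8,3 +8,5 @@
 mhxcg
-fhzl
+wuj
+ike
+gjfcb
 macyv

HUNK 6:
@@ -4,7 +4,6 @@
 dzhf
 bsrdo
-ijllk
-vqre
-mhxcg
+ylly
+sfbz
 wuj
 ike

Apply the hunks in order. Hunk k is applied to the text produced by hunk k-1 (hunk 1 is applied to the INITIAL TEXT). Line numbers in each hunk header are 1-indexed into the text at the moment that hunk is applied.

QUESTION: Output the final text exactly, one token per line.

Hunk 1: at line 1 remove [xwrj] add [opkwb,wjpe] -> 15 lines: sgr opkwb wjpe xmfpi bsrdo ijllk vqre mhxcg fhzl macyv entq serf iqwv czanl qnomz
Hunk 2: at line 1 remove [opkwb,wjpe] add [pemyj,hfzec] -> 15 lines: sgr pemyj hfzec xmfpi bsrdo ijllk vqre mhxcg fhzl macyv entq serf iqwv czanl qnomz
Hunk 3: at line 10 remove [serf] add [juw] -> 15 lines: sgr pemyj hfzec xmfpi bsrdo ijllk vqre mhxcg fhzl macyv entq juw iqwv czanl qnomz
Hunk 4: at line 1 remove [pemyj,hfzec,xmfpi] add [kipe,rhe,dzhf] -> 15 lines: sgr kipe rhe dzhf bsrdo ijllk vqre mhxcg fhzl macyv entq juw iqwv czanl qnomz
Hunk 5: at line 8 remove [fhzl] add [wuj,ike,gjfcb] -> 17 lines: sgr kipe rhe dzhf bsrdo ijllk vqre mhxcg wuj ike gjfcb macyv entq juw iqwv czanl qnomz
Hunk 6: at line 4 remove [ijllk,vqre,mhxcg] add [ylly,sfbz] -> 16 lines: sgr kipe rhe dzhf bsrdo ylly sfbz wuj ike gjfcb macyv entq juw iqwv czanl qnomz

Answer: sgr
kipe
rhe
dzhf
bsrdo
ylly
sfbz
wuj
ike
gjfcb
macyv
entq
juw
iqwv
czanl
qnomz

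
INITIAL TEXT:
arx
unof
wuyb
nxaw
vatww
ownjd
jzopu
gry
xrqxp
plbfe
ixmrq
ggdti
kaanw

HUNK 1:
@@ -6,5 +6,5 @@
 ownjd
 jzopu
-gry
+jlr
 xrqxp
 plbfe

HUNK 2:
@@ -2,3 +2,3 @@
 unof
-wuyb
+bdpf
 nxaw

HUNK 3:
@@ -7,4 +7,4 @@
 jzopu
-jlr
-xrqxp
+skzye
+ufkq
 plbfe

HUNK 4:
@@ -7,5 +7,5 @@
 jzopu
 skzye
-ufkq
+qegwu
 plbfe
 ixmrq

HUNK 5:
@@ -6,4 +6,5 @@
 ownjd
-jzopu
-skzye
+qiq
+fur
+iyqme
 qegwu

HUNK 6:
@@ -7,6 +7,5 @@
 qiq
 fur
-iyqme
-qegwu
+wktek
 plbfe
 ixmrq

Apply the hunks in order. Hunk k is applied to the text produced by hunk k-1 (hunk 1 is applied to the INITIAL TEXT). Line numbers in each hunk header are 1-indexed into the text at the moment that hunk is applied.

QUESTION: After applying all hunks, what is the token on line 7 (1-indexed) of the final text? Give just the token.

Answer: qiq

Derivation:
Hunk 1: at line 6 remove [gry] add [jlr] -> 13 lines: arx unof wuyb nxaw vatww ownjd jzopu jlr xrqxp plbfe ixmrq ggdti kaanw
Hunk 2: at line 2 remove [wuyb] add [bdpf] -> 13 lines: arx unof bdpf nxaw vatww ownjd jzopu jlr xrqxp plbfe ixmrq ggdti kaanw
Hunk 3: at line 7 remove [jlr,xrqxp] add [skzye,ufkq] -> 13 lines: arx unof bdpf nxaw vatww ownjd jzopu skzye ufkq plbfe ixmrq ggdti kaanw
Hunk 4: at line 7 remove [ufkq] add [qegwu] -> 13 lines: arx unof bdpf nxaw vatww ownjd jzopu skzye qegwu plbfe ixmrq ggdti kaanw
Hunk 5: at line 6 remove [jzopu,skzye] add [qiq,fur,iyqme] -> 14 lines: arx unof bdpf nxaw vatww ownjd qiq fur iyqme qegwu plbfe ixmrq ggdti kaanw
Hunk 6: at line 7 remove [iyqme,qegwu] add [wktek] -> 13 lines: arx unof bdpf nxaw vatww ownjd qiq fur wktek plbfe ixmrq ggdti kaanw
Final line 7: qiq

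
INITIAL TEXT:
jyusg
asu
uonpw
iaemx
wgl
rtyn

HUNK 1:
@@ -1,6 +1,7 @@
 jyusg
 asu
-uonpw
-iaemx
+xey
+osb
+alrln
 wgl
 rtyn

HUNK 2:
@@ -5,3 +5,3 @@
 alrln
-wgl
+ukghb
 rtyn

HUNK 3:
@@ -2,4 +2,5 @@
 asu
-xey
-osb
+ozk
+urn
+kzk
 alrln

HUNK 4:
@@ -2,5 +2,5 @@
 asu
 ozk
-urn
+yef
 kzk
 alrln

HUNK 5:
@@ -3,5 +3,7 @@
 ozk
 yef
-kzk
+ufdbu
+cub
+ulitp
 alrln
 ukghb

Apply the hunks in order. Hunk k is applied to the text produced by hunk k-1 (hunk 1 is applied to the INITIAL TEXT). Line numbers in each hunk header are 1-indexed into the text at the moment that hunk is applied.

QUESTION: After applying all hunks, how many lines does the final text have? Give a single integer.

Answer: 10

Derivation:
Hunk 1: at line 1 remove [uonpw,iaemx] add [xey,osb,alrln] -> 7 lines: jyusg asu xey osb alrln wgl rtyn
Hunk 2: at line 5 remove [wgl] add [ukghb] -> 7 lines: jyusg asu xey osb alrln ukghb rtyn
Hunk 3: at line 2 remove [xey,osb] add [ozk,urn,kzk] -> 8 lines: jyusg asu ozk urn kzk alrln ukghb rtyn
Hunk 4: at line 2 remove [urn] add [yef] -> 8 lines: jyusg asu ozk yef kzk alrln ukghb rtyn
Hunk 5: at line 3 remove [kzk] add [ufdbu,cub,ulitp] -> 10 lines: jyusg asu ozk yef ufdbu cub ulitp alrln ukghb rtyn
Final line count: 10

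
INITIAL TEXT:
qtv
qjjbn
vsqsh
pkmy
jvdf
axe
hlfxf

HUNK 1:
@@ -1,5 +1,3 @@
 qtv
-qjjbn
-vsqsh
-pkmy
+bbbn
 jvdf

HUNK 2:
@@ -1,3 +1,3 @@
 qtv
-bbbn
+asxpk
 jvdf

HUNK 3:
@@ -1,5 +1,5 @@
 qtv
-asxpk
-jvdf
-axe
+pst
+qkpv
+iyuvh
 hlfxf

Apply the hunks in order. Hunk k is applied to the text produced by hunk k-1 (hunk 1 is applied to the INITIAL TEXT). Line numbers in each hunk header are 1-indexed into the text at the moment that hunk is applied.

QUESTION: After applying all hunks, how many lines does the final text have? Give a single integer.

Answer: 5

Derivation:
Hunk 1: at line 1 remove [qjjbn,vsqsh,pkmy] add [bbbn] -> 5 lines: qtv bbbn jvdf axe hlfxf
Hunk 2: at line 1 remove [bbbn] add [asxpk] -> 5 lines: qtv asxpk jvdf axe hlfxf
Hunk 3: at line 1 remove [asxpk,jvdf,axe] add [pst,qkpv,iyuvh] -> 5 lines: qtv pst qkpv iyuvh hlfxf
Final line count: 5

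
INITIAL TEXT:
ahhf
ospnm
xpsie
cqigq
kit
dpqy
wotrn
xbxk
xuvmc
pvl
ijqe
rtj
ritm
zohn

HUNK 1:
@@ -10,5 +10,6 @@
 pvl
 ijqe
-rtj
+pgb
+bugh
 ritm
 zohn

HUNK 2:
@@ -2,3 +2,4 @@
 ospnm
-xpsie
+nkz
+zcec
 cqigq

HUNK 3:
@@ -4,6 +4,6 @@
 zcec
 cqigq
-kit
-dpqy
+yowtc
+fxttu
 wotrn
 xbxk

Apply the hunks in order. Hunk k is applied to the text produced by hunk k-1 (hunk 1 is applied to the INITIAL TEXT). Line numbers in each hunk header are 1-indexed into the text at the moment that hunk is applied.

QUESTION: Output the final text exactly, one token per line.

Answer: ahhf
ospnm
nkz
zcec
cqigq
yowtc
fxttu
wotrn
xbxk
xuvmc
pvl
ijqe
pgb
bugh
ritm
zohn

Derivation:
Hunk 1: at line 10 remove [rtj] add [pgb,bugh] -> 15 lines: ahhf ospnm xpsie cqigq kit dpqy wotrn xbxk xuvmc pvl ijqe pgb bugh ritm zohn
Hunk 2: at line 2 remove [xpsie] add [nkz,zcec] -> 16 lines: ahhf ospnm nkz zcec cqigq kit dpqy wotrn xbxk xuvmc pvl ijqe pgb bugh ritm zohn
Hunk 3: at line 4 remove [kit,dpqy] add [yowtc,fxttu] -> 16 lines: ahhf ospnm nkz zcec cqigq yowtc fxttu wotrn xbxk xuvmc pvl ijqe pgb bugh ritm zohn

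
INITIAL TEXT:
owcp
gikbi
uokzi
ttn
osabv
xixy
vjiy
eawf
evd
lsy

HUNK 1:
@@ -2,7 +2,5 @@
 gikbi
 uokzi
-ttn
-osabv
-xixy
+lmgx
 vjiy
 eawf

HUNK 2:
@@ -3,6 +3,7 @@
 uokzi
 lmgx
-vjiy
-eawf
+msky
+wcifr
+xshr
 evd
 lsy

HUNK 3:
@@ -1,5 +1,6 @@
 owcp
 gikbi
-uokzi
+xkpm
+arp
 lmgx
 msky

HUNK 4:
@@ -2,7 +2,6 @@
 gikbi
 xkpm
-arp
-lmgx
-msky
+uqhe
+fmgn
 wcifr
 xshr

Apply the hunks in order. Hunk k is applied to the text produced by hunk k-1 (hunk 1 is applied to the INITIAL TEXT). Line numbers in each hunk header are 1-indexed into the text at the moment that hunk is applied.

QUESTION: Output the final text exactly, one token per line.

Answer: owcp
gikbi
xkpm
uqhe
fmgn
wcifr
xshr
evd
lsy

Derivation:
Hunk 1: at line 2 remove [ttn,osabv,xixy] add [lmgx] -> 8 lines: owcp gikbi uokzi lmgx vjiy eawf evd lsy
Hunk 2: at line 3 remove [vjiy,eawf] add [msky,wcifr,xshr] -> 9 lines: owcp gikbi uokzi lmgx msky wcifr xshr evd lsy
Hunk 3: at line 1 remove [uokzi] add [xkpm,arp] -> 10 lines: owcp gikbi xkpm arp lmgx msky wcifr xshr evd lsy
Hunk 4: at line 2 remove [arp,lmgx,msky] add [uqhe,fmgn] -> 9 lines: owcp gikbi xkpm uqhe fmgn wcifr xshr evd lsy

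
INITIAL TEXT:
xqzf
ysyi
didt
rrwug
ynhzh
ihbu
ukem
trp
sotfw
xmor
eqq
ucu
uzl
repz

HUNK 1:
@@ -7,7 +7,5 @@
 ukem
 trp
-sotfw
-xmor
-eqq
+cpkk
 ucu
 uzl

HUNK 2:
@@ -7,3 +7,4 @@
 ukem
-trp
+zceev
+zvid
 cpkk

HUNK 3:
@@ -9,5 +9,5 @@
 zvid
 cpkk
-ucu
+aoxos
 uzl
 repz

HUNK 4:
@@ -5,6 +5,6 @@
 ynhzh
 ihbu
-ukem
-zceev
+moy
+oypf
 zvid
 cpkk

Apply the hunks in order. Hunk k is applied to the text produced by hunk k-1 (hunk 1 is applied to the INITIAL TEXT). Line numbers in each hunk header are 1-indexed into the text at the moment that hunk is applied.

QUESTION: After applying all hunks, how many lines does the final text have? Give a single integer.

Answer: 13

Derivation:
Hunk 1: at line 7 remove [sotfw,xmor,eqq] add [cpkk] -> 12 lines: xqzf ysyi didt rrwug ynhzh ihbu ukem trp cpkk ucu uzl repz
Hunk 2: at line 7 remove [trp] add [zceev,zvid] -> 13 lines: xqzf ysyi didt rrwug ynhzh ihbu ukem zceev zvid cpkk ucu uzl repz
Hunk 3: at line 9 remove [ucu] add [aoxos] -> 13 lines: xqzf ysyi didt rrwug ynhzh ihbu ukem zceev zvid cpkk aoxos uzl repz
Hunk 4: at line 5 remove [ukem,zceev] add [moy,oypf] -> 13 lines: xqzf ysyi didt rrwug ynhzh ihbu moy oypf zvid cpkk aoxos uzl repz
Final line count: 13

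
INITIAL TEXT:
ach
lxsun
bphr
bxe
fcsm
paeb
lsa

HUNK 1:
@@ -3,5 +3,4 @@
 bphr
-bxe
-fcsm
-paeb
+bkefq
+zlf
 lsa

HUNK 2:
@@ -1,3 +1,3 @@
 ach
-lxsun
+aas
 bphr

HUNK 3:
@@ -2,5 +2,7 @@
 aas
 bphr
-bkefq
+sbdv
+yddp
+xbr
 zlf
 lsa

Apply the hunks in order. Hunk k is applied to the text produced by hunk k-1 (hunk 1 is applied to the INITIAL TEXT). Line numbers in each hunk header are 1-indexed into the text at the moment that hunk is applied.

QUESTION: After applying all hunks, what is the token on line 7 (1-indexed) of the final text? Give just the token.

Answer: zlf

Derivation:
Hunk 1: at line 3 remove [bxe,fcsm,paeb] add [bkefq,zlf] -> 6 lines: ach lxsun bphr bkefq zlf lsa
Hunk 2: at line 1 remove [lxsun] add [aas] -> 6 lines: ach aas bphr bkefq zlf lsa
Hunk 3: at line 2 remove [bkefq] add [sbdv,yddp,xbr] -> 8 lines: ach aas bphr sbdv yddp xbr zlf lsa
Final line 7: zlf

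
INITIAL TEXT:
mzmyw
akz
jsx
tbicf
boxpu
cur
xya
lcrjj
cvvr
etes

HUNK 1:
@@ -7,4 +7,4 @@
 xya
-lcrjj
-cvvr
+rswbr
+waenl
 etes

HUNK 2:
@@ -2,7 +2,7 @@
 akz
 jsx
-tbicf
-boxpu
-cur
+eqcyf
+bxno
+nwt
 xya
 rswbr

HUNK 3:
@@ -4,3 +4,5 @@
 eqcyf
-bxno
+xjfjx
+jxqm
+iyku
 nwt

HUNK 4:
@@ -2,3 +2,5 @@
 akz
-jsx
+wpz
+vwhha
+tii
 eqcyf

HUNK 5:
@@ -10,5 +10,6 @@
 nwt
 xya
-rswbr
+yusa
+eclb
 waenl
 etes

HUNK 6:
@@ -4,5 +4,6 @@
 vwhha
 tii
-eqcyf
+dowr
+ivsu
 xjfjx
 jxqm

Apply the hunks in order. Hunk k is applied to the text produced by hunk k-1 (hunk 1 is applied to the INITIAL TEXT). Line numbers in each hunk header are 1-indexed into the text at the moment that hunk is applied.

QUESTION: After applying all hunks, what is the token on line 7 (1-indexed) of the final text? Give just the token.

Answer: ivsu

Derivation:
Hunk 1: at line 7 remove [lcrjj,cvvr] add [rswbr,waenl] -> 10 lines: mzmyw akz jsx tbicf boxpu cur xya rswbr waenl etes
Hunk 2: at line 2 remove [tbicf,boxpu,cur] add [eqcyf,bxno,nwt] -> 10 lines: mzmyw akz jsx eqcyf bxno nwt xya rswbr waenl etes
Hunk 3: at line 4 remove [bxno] add [xjfjx,jxqm,iyku] -> 12 lines: mzmyw akz jsx eqcyf xjfjx jxqm iyku nwt xya rswbr waenl etes
Hunk 4: at line 2 remove [jsx] add [wpz,vwhha,tii] -> 14 lines: mzmyw akz wpz vwhha tii eqcyf xjfjx jxqm iyku nwt xya rswbr waenl etes
Hunk 5: at line 10 remove [rswbr] add [yusa,eclb] -> 15 lines: mzmyw akz wpz vwhha tii eqcyf xjfjx jxqm iyku nwt xya yusa eclb waenl etes
Hunk 6: at line 4 remove [eqcyf] add [dowr,ivsu] -> 16 lines: mzmyw akz wpz vwhha tii dowr ivsu xjfjx jxqm iyku nwt xya yusa eclb waenl etes
Final line 7: ivsu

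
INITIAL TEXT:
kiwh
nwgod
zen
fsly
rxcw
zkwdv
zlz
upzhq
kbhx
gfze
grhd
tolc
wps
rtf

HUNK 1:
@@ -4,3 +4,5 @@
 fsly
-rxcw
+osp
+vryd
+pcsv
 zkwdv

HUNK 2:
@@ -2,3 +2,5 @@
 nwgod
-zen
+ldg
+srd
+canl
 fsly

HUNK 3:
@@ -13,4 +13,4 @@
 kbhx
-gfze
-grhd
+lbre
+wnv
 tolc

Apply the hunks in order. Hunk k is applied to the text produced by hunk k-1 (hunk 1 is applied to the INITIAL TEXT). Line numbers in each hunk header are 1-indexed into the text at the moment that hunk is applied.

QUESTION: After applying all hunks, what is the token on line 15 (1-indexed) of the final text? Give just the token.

Answer: wnv

Derivation:
Hunk 1: at line 4 remove [rxcw] add [osp,vryd,pcsv] -> 16 lines: kiwh nwgod zen fsly osp vryd pcsv zkwdv zlz upzhq kbhx gfze grhd tolc wps rtf
Hunk 2: at line 2 remove [zen] add [ldg,srd,canl] -> 18 lines: kiwh nwgod ldg srd canl fsly osp vryd pcsv zkwdv zlz upzhq kbhx gfze grhd tolc wps rtf
Hunk 3: at line 13 remove [gfze,grhd] add [lbre,wnv] -> 18 lines: kiwh nwgod ldg srd canl fsly osp vryd pcsv zkwdv zlz upzhq kbhx lbre wnv tolc wps rtf
Final line 15: wnv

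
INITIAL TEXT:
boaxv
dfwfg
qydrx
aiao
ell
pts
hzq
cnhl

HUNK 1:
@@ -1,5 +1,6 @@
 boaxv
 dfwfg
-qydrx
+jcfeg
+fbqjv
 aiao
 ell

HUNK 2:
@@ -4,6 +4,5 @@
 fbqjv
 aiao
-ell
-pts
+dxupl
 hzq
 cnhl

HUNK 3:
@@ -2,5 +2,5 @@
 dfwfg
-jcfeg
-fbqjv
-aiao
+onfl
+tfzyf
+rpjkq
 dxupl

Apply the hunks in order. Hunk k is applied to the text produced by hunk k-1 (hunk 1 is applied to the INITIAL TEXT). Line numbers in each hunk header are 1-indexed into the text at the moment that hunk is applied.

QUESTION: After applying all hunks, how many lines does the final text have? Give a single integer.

Hunk 1: at line 1 remove [qydrx] add [jcfeg,fbqjv] -> 9 lines: boaxv dfwfg jcfeg fbqjv aiao ell pts hzq cnhl
Hunk 2: at line 4 remove [ell,pts] add [dxupl] -> 8 lines: boaxv dfwfg jcfeg fbqjv aiao dxupl hzq cnhl
Hunk 3: at line 2 remove [jcfeg,fbqjv,aiao] add [onfl,tfzyf,rpjkq] -> 8 lines: boaxv dfwfg onfl tfzyf rpjkq dxupl hzq cnhl
Final line count: 8

Answer: 8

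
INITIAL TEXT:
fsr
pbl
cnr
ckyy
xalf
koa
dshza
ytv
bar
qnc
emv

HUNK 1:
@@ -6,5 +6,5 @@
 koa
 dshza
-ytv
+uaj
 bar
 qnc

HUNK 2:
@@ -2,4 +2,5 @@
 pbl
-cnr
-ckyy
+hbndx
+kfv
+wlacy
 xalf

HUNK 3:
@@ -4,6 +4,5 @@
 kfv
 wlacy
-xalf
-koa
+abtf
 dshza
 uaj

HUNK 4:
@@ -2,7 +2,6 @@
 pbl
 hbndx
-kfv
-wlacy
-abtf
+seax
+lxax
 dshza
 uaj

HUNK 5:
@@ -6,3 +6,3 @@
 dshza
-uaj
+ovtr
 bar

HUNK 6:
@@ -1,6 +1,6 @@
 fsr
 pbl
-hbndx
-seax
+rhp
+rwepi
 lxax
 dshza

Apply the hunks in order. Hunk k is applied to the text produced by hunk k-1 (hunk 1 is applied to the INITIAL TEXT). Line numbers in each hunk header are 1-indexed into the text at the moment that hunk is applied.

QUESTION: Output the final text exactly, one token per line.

Answer: fsr
pbl
rhp
rwepi
lxax
dshza
ovtr
bar
qnc
emv

Derivation:
Hunk 1: at line 6 remove [ytv] add [uaj] -> 11 lines: fsr pbl cnr ckyy xalf koa dshza uaj bar qnc emv
Hunk 2: at line 2 remove [cnr,ckyy] add [hbndx,kfv,wlacy] -> 12 lines: fsr pbl hbndx kfv wlacy xalf koa dshza uaj bar qnc emv
Hunk 3: at line 4 remove [xalf,koa] add [abtf] -> 11 lines: fsr pbl hbndx kfv wlacy abtf dshza uaj bar qnc emv
Hunk 4: at line 2 remove [kfv,wlacy,abtf] add [seax,lxax] -> 10 lines: fsr pbl hbndx seax lxax dshza uaj bar qnc emv
Hunk 5: at line 6 remove [uaj] add [ovtr] -> 10 lines: fsr pbl hbndx seax lxax dshza ovtr bar qnc emv
Hunk 6: at line 1 remove [hbndx,seax] add [rhp,rwepi] -> 10 lines: fsr pbl rhp rwepi lxax dshza ovtr bar qnc emv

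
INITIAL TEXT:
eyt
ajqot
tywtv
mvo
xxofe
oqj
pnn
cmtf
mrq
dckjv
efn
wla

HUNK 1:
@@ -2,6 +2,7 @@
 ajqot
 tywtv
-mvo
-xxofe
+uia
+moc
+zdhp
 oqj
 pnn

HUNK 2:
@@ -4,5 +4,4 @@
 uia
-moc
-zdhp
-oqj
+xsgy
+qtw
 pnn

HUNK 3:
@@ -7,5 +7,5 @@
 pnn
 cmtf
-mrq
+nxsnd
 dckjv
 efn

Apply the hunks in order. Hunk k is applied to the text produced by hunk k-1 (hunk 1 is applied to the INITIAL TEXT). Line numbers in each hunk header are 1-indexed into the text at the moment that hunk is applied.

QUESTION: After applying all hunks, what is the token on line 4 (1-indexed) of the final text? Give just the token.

Hunk 1: at line 2 remove [mvo,xxofe] add [uia,moc,zdhp] -> 13 lines: eyt ajqot tywtv uia moc zdhp oqj pnn cmtf mrq dckjv efn wla
Hunk 2: at line 4 remove [moc,zdhp,oqj] add [xsgy,qtw] -> 12 lines: eyt ajqot tywtv uia xsgy qtw pnn cmtf mrq dckjv efn wla
Hunk 3: at line 7 remove [mrq] add [nxsnd] -> 12 lines: eyt ajqot tywtv uia xsgy qtw pnn cmtf nxsnd dckjv efn wla
Final line 4: uia

Answer: uia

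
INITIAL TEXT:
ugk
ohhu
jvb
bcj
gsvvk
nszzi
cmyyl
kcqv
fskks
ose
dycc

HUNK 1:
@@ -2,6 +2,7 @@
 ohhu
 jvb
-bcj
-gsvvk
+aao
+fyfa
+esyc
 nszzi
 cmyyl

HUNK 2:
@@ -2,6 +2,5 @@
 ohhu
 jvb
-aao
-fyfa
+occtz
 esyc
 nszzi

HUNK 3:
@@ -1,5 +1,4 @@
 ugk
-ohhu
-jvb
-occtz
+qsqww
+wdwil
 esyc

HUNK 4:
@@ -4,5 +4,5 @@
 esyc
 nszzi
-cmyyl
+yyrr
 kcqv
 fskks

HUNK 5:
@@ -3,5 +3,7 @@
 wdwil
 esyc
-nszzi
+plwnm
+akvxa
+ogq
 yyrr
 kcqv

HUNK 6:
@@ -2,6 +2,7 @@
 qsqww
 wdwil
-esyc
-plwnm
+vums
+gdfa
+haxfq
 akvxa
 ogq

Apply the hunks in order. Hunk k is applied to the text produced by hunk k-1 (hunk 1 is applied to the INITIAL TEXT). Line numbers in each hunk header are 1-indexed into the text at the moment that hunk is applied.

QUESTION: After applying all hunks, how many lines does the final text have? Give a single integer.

Hunk 1: at line 2 remove [bcj,gsvvk] add [aao,fyfa,esyc] -> 12 lines: ugk ohhu jvb aao fyfa esyc nszzi cmyyl kcqv fskks ose dycc
Hunk 2: at line 2 remove [aao,fyfa] add [occtz] -> 11 lines: ugk ohhu jvb occtz esyc nszzi cmyyl kcqv fskks ose dycc
Hunk 3: at line 1 remove [ohhu,jvb,occtz] add [qsqww,wdwil] -> 10 lines: ugk qsqww wdwil esyc nszzi cmyyl kcqv fskks ose dycc
Hunk 4: at line 4 remove [cmyyl] add [yyrr] -> 10 lines: ugk qsqww wdwil esyc nszzi yyrr kcqv fskks ose dycc
Hunk 5: at line 3 remove [nszzi] add [plwnm,akvxa,ogq] -> 12 lines: ugk qsqww wdwil esyc plwnm akvxa ogq yyrr kcqv fskks ose dycc
Hunk 6: at line 2 remove [esyc,plwnm] add [vums,gdfa,haxfq] -> 13 lines: ugk qsqww wdwil vums gdfa haxfq akvxa ogq yyrr kcqv fskks ose dycc
Final line count: 13

Answer: 13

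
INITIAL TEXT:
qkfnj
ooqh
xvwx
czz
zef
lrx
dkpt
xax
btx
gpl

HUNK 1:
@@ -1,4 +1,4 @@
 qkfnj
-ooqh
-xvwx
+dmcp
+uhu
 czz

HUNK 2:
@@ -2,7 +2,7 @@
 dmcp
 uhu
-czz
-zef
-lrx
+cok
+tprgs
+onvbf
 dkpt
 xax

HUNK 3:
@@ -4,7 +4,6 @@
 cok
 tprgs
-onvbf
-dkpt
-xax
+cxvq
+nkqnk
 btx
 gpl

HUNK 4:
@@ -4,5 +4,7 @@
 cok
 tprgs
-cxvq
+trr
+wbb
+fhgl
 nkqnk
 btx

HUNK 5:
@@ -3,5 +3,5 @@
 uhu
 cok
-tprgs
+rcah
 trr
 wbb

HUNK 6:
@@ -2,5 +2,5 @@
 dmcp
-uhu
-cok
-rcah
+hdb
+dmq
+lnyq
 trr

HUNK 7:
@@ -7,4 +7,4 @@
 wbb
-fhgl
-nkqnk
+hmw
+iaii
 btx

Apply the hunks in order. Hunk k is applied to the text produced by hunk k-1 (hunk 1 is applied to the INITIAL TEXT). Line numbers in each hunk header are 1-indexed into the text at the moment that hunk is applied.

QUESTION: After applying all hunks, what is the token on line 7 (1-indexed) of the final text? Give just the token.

Hunk 1: at line 1 remove [ooqh,xvwx] add [dmcp,uhu] -> 10 lines: qkfnj dmcp uhu czz zef lrx dkpt xax btx gpl
Hunk 2: at line 2 remove [czz,zef,lrx] add [cok,tprgs,onvbf] -> 10 lines: qkfnj dmcp uhu cok tprgs onvbf dkpt xax btx gpl
Hunk 3: at line 4 remove [onvbf,dkpt,xax] add [cxvq,nkqnk] -> 9 lines: qkfnj dmcp uhu cok tprgs cxvq nkqnk btx gpl
Hunk 4: at line 4 remove [cxvq] add [trr,wbb,fhgl] -> 11 lines: qkfnj dmcp uhu cok tprgs trr wbb fhgl nkqnk btx gpl
Hunk 5: at line 3 remove [tprgs] add [rcah] -> 11 lines: qkfnj dmcp uhu cok rcah trr wbb fhgl nkqnk btx gpl
Hunk 6: at line 2 remove [uhu,cok,rcah] add [hdb,dmq,lnyq] -> 11 lines: qkfnj dmcp hdb dmq lnyq trr wbb fhgl nkqnk btx gpl
Hunk 7: at line 7 remove [fhgl,nkqnk] add [hmw,iaii] -> 11 lines: qkfnj dmcp hdb dmq lnyq trr wbb hmw iaii btx gpl
Final line 7: wbb

Answer: wbb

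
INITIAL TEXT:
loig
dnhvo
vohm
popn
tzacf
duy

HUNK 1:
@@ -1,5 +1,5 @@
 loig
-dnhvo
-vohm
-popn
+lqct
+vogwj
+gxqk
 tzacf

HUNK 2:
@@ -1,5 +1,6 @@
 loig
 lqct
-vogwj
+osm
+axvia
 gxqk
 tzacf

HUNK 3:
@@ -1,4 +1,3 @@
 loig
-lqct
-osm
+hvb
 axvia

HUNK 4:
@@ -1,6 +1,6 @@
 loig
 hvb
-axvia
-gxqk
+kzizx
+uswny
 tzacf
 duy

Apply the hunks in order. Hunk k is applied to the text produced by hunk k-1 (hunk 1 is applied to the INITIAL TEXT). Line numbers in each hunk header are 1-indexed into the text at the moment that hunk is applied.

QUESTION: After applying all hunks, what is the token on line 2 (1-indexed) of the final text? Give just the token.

Answer: hvb

Derivation:
Hunk 1: at line 1 remove [dnhvo,vohm,popn] add [lqct,vogwj,gxqk] -> 6 lines: loig lqct vogwj gxqk tzacf duy
Hunk 2: at line 1 remove [vogwj] add [osm,axvia] -> 7 lines: loig lqct osm axvia gxqk tzacf duy
Hunk 3: at line 1 remove [lqct,osm] add [hvb] -> 6 lines: loig hvb axvia gxqk tzacf duy
Hunk 4: at line 1 remove [axvia,gxqk] add [kzizx,uswny] -> 6 lines: loig hvb kzizx uswny tzacf duy
Final line 2: hvb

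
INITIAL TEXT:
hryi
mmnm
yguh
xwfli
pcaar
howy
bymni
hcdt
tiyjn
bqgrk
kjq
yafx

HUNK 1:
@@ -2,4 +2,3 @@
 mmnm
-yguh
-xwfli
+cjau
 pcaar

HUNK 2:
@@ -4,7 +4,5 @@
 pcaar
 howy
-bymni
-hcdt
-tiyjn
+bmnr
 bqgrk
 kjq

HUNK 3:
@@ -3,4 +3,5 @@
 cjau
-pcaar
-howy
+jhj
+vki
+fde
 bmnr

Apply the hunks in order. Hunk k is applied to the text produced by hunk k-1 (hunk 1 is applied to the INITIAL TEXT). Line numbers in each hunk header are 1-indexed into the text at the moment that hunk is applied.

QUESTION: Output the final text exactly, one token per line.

Hunk 1: at line 2 remove [yguh,xwfli] add [cjau] -> 11 lines: hryi mmnm cjau pcaar howy bymni hcdt tiyjn bqgrk kjq yafx
Hunk 2: at line 4 remove [bymni,hcdt,tiyjn] add [bmnr] -> 9 lines: hryi mmnm cjau pcaar howy bmnr bqgrk kjq yafx
Hunk 3: at line 3 remove [pcaar,howy] add [jhj,vki,fde] -> 10 lines: hryi mmnm cjau jhj vki fde bmnr bqgrk kjq yafx

Answer: hryi
mmnm
cjau
jhj
vki
fde
bmnr
bqgrk
kjq
yafx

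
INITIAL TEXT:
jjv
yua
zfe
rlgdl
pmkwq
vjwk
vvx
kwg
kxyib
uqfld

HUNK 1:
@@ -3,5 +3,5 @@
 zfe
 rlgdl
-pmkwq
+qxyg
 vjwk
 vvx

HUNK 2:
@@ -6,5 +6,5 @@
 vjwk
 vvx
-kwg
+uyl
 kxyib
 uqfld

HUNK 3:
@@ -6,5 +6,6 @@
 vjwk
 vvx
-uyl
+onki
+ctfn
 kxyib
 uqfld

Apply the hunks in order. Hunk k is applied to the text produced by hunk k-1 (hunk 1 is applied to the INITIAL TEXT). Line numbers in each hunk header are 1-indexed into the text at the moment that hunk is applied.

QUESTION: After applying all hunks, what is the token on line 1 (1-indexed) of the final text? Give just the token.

Answer: jjv

Derivation:
Hunk 1: at line 3 remove [pmkwq] add [qxyg] -> 10 lines: jjv yua zfe rlgdl qxyg vjwk vvx kwg kxyib uqfld
Hunk 2: at line 6 remove [kwg] add [uyl] -> 10 lines: jjv yua zfe rlgdl qxyg vjwk vvx uyl kxyib uqfld
Hunk 3: at line 6 remove [uyl] add [onki,ctfn] -> 11 lines: jjv yua zfe rlgdl qxyg vjwk vvx onki ctfn kxyib uqfld
Final line 1: jjv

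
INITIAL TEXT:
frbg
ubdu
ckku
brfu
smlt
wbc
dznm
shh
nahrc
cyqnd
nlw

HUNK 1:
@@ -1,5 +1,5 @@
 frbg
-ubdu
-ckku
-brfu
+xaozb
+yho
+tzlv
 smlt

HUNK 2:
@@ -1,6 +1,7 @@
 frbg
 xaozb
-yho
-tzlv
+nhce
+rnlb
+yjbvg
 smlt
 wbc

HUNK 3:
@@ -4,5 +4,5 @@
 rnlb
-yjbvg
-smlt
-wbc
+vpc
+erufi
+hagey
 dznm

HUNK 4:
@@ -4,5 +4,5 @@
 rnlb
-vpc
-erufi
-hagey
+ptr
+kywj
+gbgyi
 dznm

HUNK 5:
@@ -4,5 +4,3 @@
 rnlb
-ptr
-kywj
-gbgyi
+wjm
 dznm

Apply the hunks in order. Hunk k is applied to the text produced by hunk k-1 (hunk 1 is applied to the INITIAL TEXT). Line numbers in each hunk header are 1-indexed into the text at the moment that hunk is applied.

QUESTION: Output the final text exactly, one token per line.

Hunk 1: at line 1 remove [ubdu,ckku,brfu] add [xaozb,yho,tzlv] -> 11 lines: frbg xaozb yho tzlv smlt wbc dznm shh nahrc cyqnd nlw
Hunk 2: at line 1 remove [yho,tzlv] add [nhce,rnlb,yjbvg] -> 12 lines: frbg xaozb nhce rnlb yjbvg smlt wbc dznm shh nahrc cyqnd nlw
Hunk 3: at line 4 remove [yjbvg,smlt,wbc] add [vpc,erufi,hagey] -> 12 lines: frbg xaozb nhce rnlb vpc erufi hagey dznm shh nahrc cyqnd nlw
Hunk 4: at line 4 remove [vpc,erufi,hagey] add [ptr,kywj,gbgyi] -> 12 lines: frbg xaozb nhce rnlb ptr kywj gbgyi dznm shh nahrc cyqnd nlw
Hunk 5: at line 4 remove [ptr,kywj,gbgyi] add [wjm] -> 10 lines: frbg xaozb nhce rnlb wjm dznm shh nahrc cyqnd nlw

Answer: frbg
xaozb
nhce
rnlb
wjm
dznm
shh
nahrc
cyqnd
nlw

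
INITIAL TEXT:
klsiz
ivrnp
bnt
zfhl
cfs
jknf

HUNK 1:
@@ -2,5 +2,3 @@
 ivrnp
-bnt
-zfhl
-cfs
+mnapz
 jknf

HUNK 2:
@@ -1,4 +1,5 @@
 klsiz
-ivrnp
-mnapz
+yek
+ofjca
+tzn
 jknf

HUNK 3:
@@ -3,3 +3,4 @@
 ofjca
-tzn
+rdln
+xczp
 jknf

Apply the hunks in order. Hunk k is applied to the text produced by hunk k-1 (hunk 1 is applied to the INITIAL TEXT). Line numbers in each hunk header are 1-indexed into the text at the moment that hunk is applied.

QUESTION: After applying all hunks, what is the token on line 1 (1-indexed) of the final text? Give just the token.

Hunk 1: at line 2 remove [bnt,zfhl,cfs] add [mnapz] -> 4 lines: klsiz ivrnp mnapz jknf
Hunk 2: at line 1 remove [ivrnp,mnapz] add [yek,ofjca,tzn] -> 5 lines: klsiz yek ofjca tzn jknf
Hunk 3: at line 3 remove [tzn] add [rdln,xczp] -> 6 lines: klsiz yek ofjca rdln xczp jknf
Final line 1: klsiz

Answer: klsiz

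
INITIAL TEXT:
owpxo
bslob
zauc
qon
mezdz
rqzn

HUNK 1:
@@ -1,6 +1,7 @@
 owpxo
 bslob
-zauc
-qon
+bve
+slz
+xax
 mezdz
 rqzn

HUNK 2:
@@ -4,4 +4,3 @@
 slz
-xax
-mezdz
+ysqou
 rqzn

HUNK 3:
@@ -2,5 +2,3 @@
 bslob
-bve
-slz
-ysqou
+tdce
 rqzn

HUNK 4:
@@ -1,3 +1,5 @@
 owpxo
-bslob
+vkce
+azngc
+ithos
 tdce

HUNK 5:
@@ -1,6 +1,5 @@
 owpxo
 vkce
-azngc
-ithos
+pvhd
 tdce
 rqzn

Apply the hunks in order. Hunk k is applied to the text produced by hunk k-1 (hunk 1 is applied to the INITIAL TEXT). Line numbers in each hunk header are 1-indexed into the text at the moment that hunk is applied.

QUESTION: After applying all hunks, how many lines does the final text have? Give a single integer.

Hunk 1: at line 1 remove [zauc,qon] add [bve,slz,xax] -> 7 lines: owpxo bslob bve slz xax mezdz rqzn
Hunk 2: at line 4 remove [xax,mezdz] add [ysqou] -> 6 lines: owpxo bslob bve slz ysqou rqzn
Hunk 3: at line 2 remove [bve,slz,ysqou] add [tdce] -> 4 lines: owpxo bslob tdce rqzn
Hunk 4: at line 1 remove [bslob] add [vkce,azngc,ithos] -> 6 lines: owpxo vkce azngc ithos tdce rqzn
Hunk 5: at line 1 remove [azngc,ithos] add [pvhd] -> 5 lines: owpxo vkce pvhd tdce rqzn
Final line count: 5

Answer: 5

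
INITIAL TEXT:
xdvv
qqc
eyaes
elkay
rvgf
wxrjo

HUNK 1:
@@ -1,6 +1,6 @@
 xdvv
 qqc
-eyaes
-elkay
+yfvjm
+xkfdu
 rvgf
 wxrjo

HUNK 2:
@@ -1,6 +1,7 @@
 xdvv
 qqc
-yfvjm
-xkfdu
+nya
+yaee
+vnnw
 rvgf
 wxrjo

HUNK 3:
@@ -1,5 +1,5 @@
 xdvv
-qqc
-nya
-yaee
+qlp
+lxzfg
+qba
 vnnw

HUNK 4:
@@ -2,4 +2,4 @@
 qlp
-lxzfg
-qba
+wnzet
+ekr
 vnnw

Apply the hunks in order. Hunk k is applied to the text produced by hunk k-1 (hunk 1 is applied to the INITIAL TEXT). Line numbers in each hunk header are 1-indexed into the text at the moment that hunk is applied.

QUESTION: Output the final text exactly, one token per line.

Hunk 1: at line 1 remove [eyaes,elkay] add [yfvjm,xkfdu] -> 6 lines: xdvv qqc yfvjm xkfdu rvgf wxrjo
Hunk 2: at line 1 remove [yfvjm,xkfdu] add [nya,yaee,vnnw] -> 7 lines: xdvv qqc nya yaee vnnw rvgf wxrjo
Hunk 3: at line 1 remove [qqc,nya,yaee] add [qlp,lxzfg,qba] -> 7 lines: xdvv qlp lxzfg qba vnnw rvgf wxrjo
Hunk 4: at line 2 remove [lxzfg,qba] add [wnzet,ekr] -> 7 lines: xdvv qlp wnzet ekr vnnw rvgf wxrjo

Answer: xdvv
qlp
wnzet
ekr
vnnw
rvgf
wxrjo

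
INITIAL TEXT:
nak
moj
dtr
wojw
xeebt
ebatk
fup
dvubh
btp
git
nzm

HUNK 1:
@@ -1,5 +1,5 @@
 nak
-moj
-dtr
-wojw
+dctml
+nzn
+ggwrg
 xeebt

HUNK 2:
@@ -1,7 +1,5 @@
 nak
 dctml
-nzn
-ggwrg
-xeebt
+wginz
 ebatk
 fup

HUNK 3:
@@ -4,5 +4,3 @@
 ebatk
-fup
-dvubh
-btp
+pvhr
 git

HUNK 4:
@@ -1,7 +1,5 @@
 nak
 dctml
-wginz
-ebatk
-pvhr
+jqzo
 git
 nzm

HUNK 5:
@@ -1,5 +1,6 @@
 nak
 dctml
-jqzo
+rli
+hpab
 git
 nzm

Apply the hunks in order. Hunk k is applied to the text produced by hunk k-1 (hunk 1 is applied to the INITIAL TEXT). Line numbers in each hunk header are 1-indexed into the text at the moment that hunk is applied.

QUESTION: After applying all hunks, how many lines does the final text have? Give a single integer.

Answer: 6

Derivation:
Hunk 1: at line 1 remove [moj,dtr,wojw] add [dctml,nzn,ggwrg] -> 11 lines: nak dctml nzn ggwrg xeebt ebatk fup dvubh btp git nzm
Hunk 2: at line 1 remove [nzn,ggwrg,xeebt] add [wginz] -> 9 lines: nak dctml wginz ebatk fup dvubh btp git nzm
Hunk 3: at line 4 remove [fup,dvubh,btp] add [pvhr] -> 7 lines: nak dctml wginz ebatk pvhr git nzm
Hunk 4: at line 1 remove [wginz,ebatk,pvhr] add [jqzo] -> 5 lines: nak dctml jqzo git nzm
Hunk 5: at line 1 remove [jqzo] add [rli,hpab] -> 6 lines: nak dctml rli hpab git nzm
Final line count: 6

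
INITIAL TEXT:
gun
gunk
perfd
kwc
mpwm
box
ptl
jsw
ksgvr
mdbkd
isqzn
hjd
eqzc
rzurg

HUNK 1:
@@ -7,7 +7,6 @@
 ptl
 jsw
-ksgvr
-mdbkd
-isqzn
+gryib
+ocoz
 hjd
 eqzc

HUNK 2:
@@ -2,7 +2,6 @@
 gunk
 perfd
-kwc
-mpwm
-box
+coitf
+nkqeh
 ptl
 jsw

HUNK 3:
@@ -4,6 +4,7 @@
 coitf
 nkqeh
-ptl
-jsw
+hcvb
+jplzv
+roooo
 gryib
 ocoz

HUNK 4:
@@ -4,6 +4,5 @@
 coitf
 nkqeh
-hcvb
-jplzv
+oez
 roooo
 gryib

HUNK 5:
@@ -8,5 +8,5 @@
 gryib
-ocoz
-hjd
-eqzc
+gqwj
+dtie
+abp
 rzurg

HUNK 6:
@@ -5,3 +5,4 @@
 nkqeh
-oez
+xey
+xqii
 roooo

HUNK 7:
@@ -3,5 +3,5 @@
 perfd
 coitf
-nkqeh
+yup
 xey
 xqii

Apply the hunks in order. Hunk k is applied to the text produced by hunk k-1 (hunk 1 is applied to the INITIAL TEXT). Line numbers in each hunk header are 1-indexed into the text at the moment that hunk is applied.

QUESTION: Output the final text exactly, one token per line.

Answer: gun
gunk
perfd
coitf
yup
xey
xqii
roooo
gryib
gqwj
dtie
abp
rzurg

Derivation:
Hunk 1: at line 7 remove [ksgvr,mdbkd,isqzn] add [gryib,ocoz] -> 13 lines: gun gunk perfd kwc mpwm box ptl jsw gryib ocoz hjd eqzc rzurg
Hunk 2: at line 2 remove [kwc,mpwm,box] add [coitf,nkqeh] -> 12 lines: gun gunk perfd coitf nkqeh ptl jsw gryib ocoz hjd eqzc rzurg
Hunk 3: at line 4 remove [ptl,jsw] add [hcvb,jplzv,roooo] -> 13 lines: gun gunk perfd coitf nkqeh hcvb jplzv roooo gryib ocoz hjd eqzc rzurg
Hunk 4: at line 4 remove [hcvb,jplzv] add [oez] -> 12 lines: gun gunk perfd coitf nkqeh oez roooo gryib ocoz hjd eqzc rzurg
Hunk 5: at line 8 remove [ocoz,hjd,eqzc] add [gqwj,dtie,abp] -> 12 lines: gun gunk perfd coitf nkqeh oez roooo gryib gqwj dtie abp rzurg
Hunk 6: at line 5 remove [oez] add [xey,xqii] -> 13 lines: gun gunk perfd coitf nkqeh xey xqii roooo gryib gqwj dtie abp rzurg
Hunk 7: at line 3 remove [nkqeh] add [yup] -> 13 lines: gun gunk perfd coitf yup xey xqii roooo gryib gqwj dtie abp rzurg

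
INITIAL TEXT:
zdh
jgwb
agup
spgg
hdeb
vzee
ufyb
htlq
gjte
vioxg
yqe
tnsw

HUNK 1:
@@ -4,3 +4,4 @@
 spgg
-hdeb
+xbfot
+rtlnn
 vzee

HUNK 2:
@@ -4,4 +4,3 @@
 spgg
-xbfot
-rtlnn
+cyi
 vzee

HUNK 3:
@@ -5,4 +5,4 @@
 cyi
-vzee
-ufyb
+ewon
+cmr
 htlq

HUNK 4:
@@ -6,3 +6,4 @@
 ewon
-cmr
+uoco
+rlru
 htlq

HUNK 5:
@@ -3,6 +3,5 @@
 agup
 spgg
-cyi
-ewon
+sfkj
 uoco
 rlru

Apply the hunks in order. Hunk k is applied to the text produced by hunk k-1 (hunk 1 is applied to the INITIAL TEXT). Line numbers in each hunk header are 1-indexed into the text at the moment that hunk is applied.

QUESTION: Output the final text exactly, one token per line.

Hunk 1: at line 4 remove [hdeb] add [xbfot,rtlnn] -> 13 lines: zdh jgwb agup spgg xbfot rtlnn vzee ufyb htlq gjte vioxg yqe tnsw
Hunk 2: at line 4 remove [xbfot,rtlnn] add [cyi] -> 12 lines: zdh jgwb agup spgg cyi vzee ufyb htlq gjte vioxg yqe tnsw
Hunk 3: at line 5 remove [vzee,ufyb] add [ewon,cmr] -> 12 lines: zdh jgwb agup spgg cyi ewon cmr htlq gjte vioxg yqe tnsw
Hunk 4: at line 6 remove [cmr] add [uoco,rlru] -> 13 lines: zdh jgwb agup spgg cyi ewon uoco rlru htlq gjte vioxg yqe tnsw
Hunk 5: at line 3 remove [cyi,ewon] add [sfkj] -> 12 lines: zdh jgwb agup spgg sfkj uoco rlru htlq gjte vioxg yqe tnsw

Answer: zdh
jgwb
agup
spgg
sfkj
uoco
rlru
htlq
gjte
vioxg
yqe
tnsw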